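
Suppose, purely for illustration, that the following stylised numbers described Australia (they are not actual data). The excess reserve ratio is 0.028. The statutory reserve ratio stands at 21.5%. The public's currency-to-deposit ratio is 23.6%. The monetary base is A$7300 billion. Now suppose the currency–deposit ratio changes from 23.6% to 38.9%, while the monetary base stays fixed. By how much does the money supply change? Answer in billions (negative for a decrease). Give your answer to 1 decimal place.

-2792.9 billion

Initially m₁ = (1 + 0.236) / (0.215 + 0.028 + 0.236) ≈ 2.580376, so M₁ = 2.580376 × 7300 = 18836.7448 billion.
After the change m₂ = (1 + 0.389) / (0.215 + 0.028 + 0.389) ≈ 2.197785, so M₂ = 2.197785 × 7300 = 16043.8305 billion.
ΔM = M₂ − M₁ = 16043.8305 − 18836.7448 = -2792.9143 billion.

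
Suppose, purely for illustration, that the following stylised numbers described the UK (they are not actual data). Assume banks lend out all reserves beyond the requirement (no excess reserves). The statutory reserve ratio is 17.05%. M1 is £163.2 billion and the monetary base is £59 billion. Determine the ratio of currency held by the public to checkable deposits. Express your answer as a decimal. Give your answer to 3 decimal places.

0.299

Using m = M/MB = 163.2/59 ≈ 2.766102. From m = (1 + c)/(c + rr + e), rearranging gives 1 + c = m·(c + rr + e), so c·(1 − m) = m·(rr + e) − 1.
Hence c = [m·(rr + e) − 1]/(1 − m) = [2.766102 × (0.1705 + 0) − 1] / (1 − 2.766102) ≈ 0.299178.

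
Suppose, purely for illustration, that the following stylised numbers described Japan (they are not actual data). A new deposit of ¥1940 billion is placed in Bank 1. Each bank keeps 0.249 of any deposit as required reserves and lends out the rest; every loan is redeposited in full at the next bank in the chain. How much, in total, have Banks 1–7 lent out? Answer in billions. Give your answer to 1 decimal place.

¥5062.8 billion

Bank i lends (1 − rr)^i of the original deposit: Bank 1 lends 1940·0.7510 = 1456.9400, Bank 2 lends 1940·0.7510² ≈ 1094.1619, and so on.
Summing a geometric series: total = 1940·[0.7510·(1 − 0.7510^7) / (1 − 0.7510)] ≈ 5062.8096 billion.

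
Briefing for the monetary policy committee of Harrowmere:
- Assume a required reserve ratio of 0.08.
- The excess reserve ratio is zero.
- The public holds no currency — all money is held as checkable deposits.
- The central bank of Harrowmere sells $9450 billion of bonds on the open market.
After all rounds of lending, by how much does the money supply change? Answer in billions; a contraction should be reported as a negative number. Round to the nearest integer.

-118125 billion

The simple money multiplier is m = 1/rr = 1/0.08 = 12.5.
An open-market sale reduces the monetary base by 9450 billion, so ΔM = m × ΔMB = 12.5 × (−9450) = -118125 billion.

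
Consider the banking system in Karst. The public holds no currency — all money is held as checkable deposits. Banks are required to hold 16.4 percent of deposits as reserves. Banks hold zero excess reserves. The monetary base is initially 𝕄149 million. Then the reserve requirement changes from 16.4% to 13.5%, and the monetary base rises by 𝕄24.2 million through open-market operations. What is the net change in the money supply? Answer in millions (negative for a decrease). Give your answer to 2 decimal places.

Before: m₁ = 1 / (0.164) ≈ 6.097561, MB₁ = 149, so M₁ = 6.097561 × 149 ≈ 908.5366 million.
After: m₂ = 1 / (0.135) ≈ 7.407407, MB₂ = 149 + 24.2 = 173.2, so M₂ = 7.407407 × 173.2 ≈ 1282.9629 million.
ΔM = M₂ − M₁ = 1282.9629 − 908.5366 = 374.4263 million.

𝕄374.43 million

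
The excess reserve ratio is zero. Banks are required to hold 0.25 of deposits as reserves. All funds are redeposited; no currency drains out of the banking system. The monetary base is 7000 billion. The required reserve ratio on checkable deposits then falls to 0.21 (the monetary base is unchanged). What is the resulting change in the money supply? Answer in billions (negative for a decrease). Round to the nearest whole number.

5333 billion

Initially m₁ = 1 / (0.25) = 4, so M₁ = 4 × 7000 = 28000 billion.
After the change m₂ = 1 / (0.21) ≈ 4.76190, so M₂ = 4.76190 × 7000 = 33333.3 billion.
ΔM = M₂ − M₁ = 33333.3 − 28000 = 5333.3 billion.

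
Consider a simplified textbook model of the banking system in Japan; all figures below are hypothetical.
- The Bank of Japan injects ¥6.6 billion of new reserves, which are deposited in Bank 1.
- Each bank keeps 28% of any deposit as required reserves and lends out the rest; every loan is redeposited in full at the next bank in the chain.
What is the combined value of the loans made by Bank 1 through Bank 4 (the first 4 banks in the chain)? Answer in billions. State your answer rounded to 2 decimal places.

Bank i lends (1 − rr)^i of the original deposit: Bank 1 lends 6.6·0.7200 = 4.7520, Bank 2 lends 6.6·0.7200² ≈ 3.4214, and so on.
Summing a geometric series: total = 6.6·[0.7200·(1 − 0.7200^4) / (1 − 0.7200)] ≈ 12.4106 billion.

¥12.41 billion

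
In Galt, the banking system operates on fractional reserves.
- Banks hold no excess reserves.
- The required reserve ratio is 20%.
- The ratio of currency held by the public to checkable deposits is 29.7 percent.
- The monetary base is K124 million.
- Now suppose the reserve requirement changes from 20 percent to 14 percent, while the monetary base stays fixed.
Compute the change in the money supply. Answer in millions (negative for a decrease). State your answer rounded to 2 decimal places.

Initially m₁ = (1 + 0.297) / (0.2 + 0.297) ≈ 2.609658, so M₁ = 2.609658 × 124 ≈ 323.5976 million.
After the change m₂ = (1 + 0.297) / (0.14 + 0.297) ≈ 2.967963, so M₂ = 2.967963 × 124 ≈ 368.0274 million.
ΔM = M₂ − M₁ = 368.0274 − 323.5976 = 44.4298 million.

K44.43 million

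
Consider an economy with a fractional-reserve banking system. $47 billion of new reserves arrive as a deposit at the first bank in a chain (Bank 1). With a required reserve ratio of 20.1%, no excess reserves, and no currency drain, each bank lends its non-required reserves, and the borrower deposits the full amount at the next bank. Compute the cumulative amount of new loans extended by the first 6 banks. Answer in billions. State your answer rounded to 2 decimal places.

$138.22 billion

Bank i lends (1 − rr)^i of the original deposit: Bank 1 lends 47·0.7990 = 37.5530, Bank 2 lends 47·0.7990² ≈ 30.0048, and so on.
Summing a geometric series: total = 47·[0.7990·(1 − 0.7990^6) / (1 − 0.7990)] ≈ 138.2204 billion.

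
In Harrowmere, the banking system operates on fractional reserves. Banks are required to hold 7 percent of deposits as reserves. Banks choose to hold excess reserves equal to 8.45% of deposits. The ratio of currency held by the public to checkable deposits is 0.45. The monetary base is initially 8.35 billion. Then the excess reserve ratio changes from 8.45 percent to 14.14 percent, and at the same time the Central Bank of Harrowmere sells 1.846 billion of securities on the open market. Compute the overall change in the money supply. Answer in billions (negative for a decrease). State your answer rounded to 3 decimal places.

Before: m₁ = (1 + 0.45) / (0.07 + 0.0845 + 0.45) ≈ 2.39868, MB₁ = 8.35, so M₁ = 2.39868 × 8.35 ≈ 20.029 billion.
After: m₂ = (1 + 0.45) / (0.07 + 0.1414 + 0.45) ≈ 2.19232, MB₂ = 8.35 − 1.846 = 6.504, so M₂ = 2.19232 × 6.504 ≈ 14.2588 billion.
ΔM = M₂ − M₁ = 14.2588 − 20.029 = -5.7702 billion.

-5.770 billion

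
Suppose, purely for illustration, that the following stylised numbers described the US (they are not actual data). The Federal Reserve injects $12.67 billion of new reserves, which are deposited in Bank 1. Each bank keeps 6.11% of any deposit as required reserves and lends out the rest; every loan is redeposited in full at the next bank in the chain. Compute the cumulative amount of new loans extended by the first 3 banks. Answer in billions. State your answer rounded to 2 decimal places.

Bank i lends (1 − rr)^i of the original deposit: Bank 1 lends 12.67·0.9389 ≈ 11.8959, Bank 2 lends 12.67·0.9389² ≈ 11.1690, and so on.
Summing a geometric series: total = 12.67·[0.9389·(1 − 0.9389^3) / (1 − 0.9389)] ≈ 33.5515 billion.

$33.55 billion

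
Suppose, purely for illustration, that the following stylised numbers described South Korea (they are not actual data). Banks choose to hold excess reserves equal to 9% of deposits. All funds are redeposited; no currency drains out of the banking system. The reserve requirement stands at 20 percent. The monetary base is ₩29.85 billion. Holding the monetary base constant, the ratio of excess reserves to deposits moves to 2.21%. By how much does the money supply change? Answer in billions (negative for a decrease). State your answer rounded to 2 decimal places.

₩31.47 billion

Initially m₁ = 1 / (0.2 + 0.09) ≈ 3.44828, so M₁ = 3.44828 × 29.85 ≈ 102.9312 billion.
After the change m₂ = 1 / (0.2 + 0.0221) ≈ 4.50248, so M₂ = 4.50248 × 29.85 ≈ 134.399 billion.
ΔM = M₂ − M₁ = 134.399 − 102.9312 = 31.4678 billion.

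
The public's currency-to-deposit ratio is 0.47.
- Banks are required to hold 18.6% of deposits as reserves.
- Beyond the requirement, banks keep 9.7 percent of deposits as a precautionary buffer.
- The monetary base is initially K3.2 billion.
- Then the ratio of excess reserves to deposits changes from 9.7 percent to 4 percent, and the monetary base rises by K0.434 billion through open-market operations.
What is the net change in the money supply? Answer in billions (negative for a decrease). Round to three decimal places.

Before: m₁ = (1 + 0.47) / (0.186 + 0.097 + 0.47) ≈ 1.95219, MB₁ = 3.2, so M₁ = 1.95219 × 3.2 ≈ 6.247 billion.
After: m₂ = (1 + 0.47) / (0.186 + 0.04 + 0.47) ≈ 2.11207, MB₂ = 3.2 + 0.434 = 3.634, so M₂ = 2.11207 × 3.634 ≈ 7.6753 billion.
ΔM = M₂ − M₁ = 7.6753 − 6.247 = 1.4283 billion.

K1.428 billion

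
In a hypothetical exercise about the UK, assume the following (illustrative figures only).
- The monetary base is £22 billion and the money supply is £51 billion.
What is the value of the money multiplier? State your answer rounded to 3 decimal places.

2.318

The money multiplier is m = M / MB = 51 / 22 ≈ 2.31818.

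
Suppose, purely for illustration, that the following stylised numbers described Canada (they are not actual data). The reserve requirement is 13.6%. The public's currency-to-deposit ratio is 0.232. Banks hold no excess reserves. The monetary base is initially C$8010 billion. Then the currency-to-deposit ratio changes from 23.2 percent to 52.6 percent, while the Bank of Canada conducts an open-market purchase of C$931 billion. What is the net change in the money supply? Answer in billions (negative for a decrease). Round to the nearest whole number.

Before: m₁ = (1 + 0.232) / (0.136 + 0.232) ≈ 3.34783, MB₁ = 8010, so M₁ = 3.34783 × 8010 = 26816.1183 billion.
After: m₂ = (1 + 0.526) / (0.136 + 0.526) ≈ 2.30514, MB₂ = 8010 + 931 = 8941, so M₂ = 2.30514 × 8941 ≈ 20610.2567 billion.
ΔM = M₂ − M₁ = 20610.2567 − 26816.1183 = -6205.8616 billion.

-6206 billion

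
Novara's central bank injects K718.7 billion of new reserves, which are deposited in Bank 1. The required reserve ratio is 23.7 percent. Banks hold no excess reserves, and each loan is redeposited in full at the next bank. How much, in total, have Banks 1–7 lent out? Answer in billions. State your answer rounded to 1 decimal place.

Bank i lends (1 − rr)^i of the original deposit: Bank 1 lends 718.7·0.7630 = 548.3681, Bank 2 lends 718.7·0.7630² ≈ 418.4049, and so on.
Summing a geometric series: total = 718.7·[0.7630·(1 − 0.7630^7) / (1 − 0.7630)] ≈ 1965.4557 billion.

K1965.5 billion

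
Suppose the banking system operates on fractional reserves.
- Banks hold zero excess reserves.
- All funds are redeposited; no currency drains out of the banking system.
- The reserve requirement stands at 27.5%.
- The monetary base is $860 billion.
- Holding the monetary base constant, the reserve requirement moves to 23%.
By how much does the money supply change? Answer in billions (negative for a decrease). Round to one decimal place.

Initially m₁ = 1 / (0.275) ≈ 3.63636, so M₁ = 3.63636 × 860 = 3127.2696 billion.
After the change m₂ = 1 / (0.23) ≈ 4.34783, so M₂ = 4.34783 × 860 = 3739.1338 billion.
ΔM = M₂ − M₁ = 3739.1338 − 3127.2696 = 611.8642 billion.

$611.9 billion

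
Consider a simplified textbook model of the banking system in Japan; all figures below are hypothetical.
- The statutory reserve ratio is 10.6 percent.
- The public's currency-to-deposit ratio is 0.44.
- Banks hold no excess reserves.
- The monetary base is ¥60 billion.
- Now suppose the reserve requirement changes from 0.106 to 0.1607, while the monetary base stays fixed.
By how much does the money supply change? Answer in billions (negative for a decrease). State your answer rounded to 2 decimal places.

-14.41 billion

Initially m₁ = (1 + 0.44) / (0.106 + 0.44) ≈ 2.63736, so M₁ = 2.63736 × 60 = 158.2416 billion.
After the change m₂ = (1 + 0.44) / (0.1607 + 0.44) ≈ 2.39720, so M₂ = 2.39720 × 60 = 143.832 billion.
ΔM = M₂ − M₁ = 143.832 − 158.2416 = -14.4096 billion.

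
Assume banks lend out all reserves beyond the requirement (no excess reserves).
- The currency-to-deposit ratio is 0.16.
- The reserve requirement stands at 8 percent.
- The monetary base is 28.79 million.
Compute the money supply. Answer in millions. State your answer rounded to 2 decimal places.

The money multiplier is m = (1 + c) / (rr + c) = (1 + 0.16) / (0.08 + 0.16) ≈ 4.83333.
So M = m × MB = 4.83333 × 28.79 ≈ 139.1516 million.

139.15 million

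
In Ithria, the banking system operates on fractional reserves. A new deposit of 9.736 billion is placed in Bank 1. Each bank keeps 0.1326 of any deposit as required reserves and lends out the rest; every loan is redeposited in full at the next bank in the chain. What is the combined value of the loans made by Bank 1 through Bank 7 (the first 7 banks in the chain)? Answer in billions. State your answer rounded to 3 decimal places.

Bank i lends (1 − rr)^i of the original deposit: Bank 1 lends 9.736·0.8674 ≈ 8.4450, Bank 2 lends 9.736·0.8674² ≈ 7.3252, and so on.
Summing a geometric series: total = 9.736·[0.8674·(1 − 0.8674^7) / (1 − 0.8674)] ≈ 40.1594 billion.

40.159 billion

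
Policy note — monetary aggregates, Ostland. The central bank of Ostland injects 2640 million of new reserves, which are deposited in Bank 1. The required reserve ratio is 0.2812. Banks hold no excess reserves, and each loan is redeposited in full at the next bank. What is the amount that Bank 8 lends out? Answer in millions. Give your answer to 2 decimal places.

188.13 million

Each bank lends a fraction (1 − rr) = 0.7188 of the deposit it receives, so Bank 8 receives 2640·0.7188^7 and lends 2640·0.7188^8 ≈ 188.1345 million.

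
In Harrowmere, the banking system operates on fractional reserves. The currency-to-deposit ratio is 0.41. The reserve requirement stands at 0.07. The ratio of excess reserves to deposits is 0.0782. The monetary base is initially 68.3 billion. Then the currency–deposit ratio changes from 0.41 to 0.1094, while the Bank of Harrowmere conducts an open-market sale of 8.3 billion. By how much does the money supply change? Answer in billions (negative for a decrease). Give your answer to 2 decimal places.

Before: m₁ = (1 + 0.41) / (0.07 + 0.0782 + 0.41) ≈ 2.52598, MB₁ = 68.3, so M₁ = 2.52598 × 68.3 ≈ 172.5244 billion.
After: m₂ = (1 + 0.1094) / (0.07 + 0.0782 + 0.1094) ≈ 4.30668, MB₂ = 68.3 − 8.3 = 60, so M₂ = 4.30668 × 60 = 258.4008 billion.
ΔM = M₂ − M₁ = 258.4008 − 172.5244 = 85.8764 billion.

85.88 billion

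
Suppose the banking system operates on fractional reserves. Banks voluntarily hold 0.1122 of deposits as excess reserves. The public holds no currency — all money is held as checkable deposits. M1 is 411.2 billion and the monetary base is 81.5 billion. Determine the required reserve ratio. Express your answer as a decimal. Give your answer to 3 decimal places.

0.086

Using m = M/MB = 411.2/81.5 ≈ 5.045399. Since m = (1 + c)/(c + rr + e), the denominator satisfies c + rr + e = (1 + c)/m = (1 + 0) / 5.045399 ≈ 0.198200.
With c = 0 and e = 0.1122, the required reserve ratio is 0.198200 − 0 − 0.1122 = 0.086.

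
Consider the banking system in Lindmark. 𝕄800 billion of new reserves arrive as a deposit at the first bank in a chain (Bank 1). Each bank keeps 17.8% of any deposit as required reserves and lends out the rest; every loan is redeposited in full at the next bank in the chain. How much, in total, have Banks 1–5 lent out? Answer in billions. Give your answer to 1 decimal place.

Bank i lends (1 − rr)^i of the original deposit: Bank 1 lends 800·0.8220 = 657.6000, Bank 2 lends 800·0.8220² = 540.5472, and so on.
Summing a geometric series: total = 800·[0.8220·(1 − 0.8220^5) / (1 − 0.8220)] ≈ 2307.9426 billion.

𝕄2307.9 billion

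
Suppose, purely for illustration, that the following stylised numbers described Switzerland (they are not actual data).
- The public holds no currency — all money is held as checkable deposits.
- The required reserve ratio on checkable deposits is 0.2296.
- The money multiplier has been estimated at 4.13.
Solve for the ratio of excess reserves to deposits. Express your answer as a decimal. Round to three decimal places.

Using m = 4.13. Since m = (1 + c)/(c + rr + e), the denominator satisfies c + rr + e = (1 + c)/m = (1 + 0) / 4.13 ≈ 0.242131.
With c = 0 and rr = 0.2296, the ratio of excess reserves to deposits is 0.242131 − 0 − 0.2296 = 0.012531.

0.013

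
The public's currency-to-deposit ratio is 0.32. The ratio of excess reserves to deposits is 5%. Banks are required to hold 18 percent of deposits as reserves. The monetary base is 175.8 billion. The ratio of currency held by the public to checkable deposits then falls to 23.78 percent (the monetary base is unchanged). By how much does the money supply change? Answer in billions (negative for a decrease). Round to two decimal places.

Initially m₁ = (1 + 0.32) / (0.18 + 0.05 + 0.32) = 2.4, so M₁ = 2.4 × 175.8 = 421.92 billion.
After the change m₂ = (1 + 0.2378) / (0.18 + 0.05 + 0.2378) ≈ 2.646003, so M₂ = 2.646003 × 175.8 ≈ 465.1673 billion.
ΔM = M₂ − M₁ = 465.1673 − 421.92 = 43.2473 billion.

43.25 billion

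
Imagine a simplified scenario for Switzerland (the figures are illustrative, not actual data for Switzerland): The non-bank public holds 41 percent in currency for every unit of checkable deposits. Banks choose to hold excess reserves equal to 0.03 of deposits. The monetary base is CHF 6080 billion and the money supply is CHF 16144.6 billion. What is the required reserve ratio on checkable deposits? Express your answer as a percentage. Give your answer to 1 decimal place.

9.1%

Using m = M/MB = 16144.6/6080 ≈ 2.655362. Since m = (1 + c)/(c + rr + e), the denominator satisfies c + rr + e = (1 + c)/m = (1 + 0.41) / 2.655362 ≈ 0.531001.
With c = 0.41 and e = 0.03, the required reserve ratio on checkable deposits is 0.531001 − 0.41 − 0.03 = 0.091001.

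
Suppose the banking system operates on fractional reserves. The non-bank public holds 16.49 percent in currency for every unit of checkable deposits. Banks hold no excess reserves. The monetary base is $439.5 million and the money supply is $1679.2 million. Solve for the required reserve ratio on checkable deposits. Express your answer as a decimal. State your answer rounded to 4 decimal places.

Using m = M/MB = 1679.2/439.5 ≈ 3.820705. Since m = (1 + c)/(c + rr + e), the denominator satisfies c + rr + e = (1 + c)/m = (1 + 0.1649) / 3.820705 ≈ 0.304891.
With c = 0.1649 and e = 0, the required reserve ratio on checkable deposits is 0.304891 − 0.1649 − 0 = 0.139991.

0.1400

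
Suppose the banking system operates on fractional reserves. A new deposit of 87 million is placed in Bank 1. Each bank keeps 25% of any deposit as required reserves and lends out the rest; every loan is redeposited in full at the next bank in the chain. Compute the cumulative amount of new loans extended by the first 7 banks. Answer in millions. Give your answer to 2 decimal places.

Bank i lends (1 − rr)^i of the original deposit: Bank 1 lends 87·0.7500 = 65.2500, Bank 2 lends 87·0.7500² = 48.9375, and so on.
Summing a geometric series: total = 87·[0.7500·(1 − 0.7500^7) / (1 − 0.7500)] ≈ 226.1607 million.

226.16 million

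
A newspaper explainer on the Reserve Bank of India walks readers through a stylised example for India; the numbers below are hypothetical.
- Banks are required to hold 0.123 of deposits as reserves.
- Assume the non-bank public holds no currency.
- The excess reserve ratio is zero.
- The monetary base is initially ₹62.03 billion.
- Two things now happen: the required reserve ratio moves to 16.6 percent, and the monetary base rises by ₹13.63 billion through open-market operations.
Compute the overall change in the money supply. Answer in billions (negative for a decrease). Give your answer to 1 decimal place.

Before: m₁ = 1 / (0.123) ≈ 8.1301, MB₁ = 62.03, so M₁ = 8.1301 × 62.03 ≈ 504.3101 billion.
After: m₂ = 1 / (0.166) ≈ 6.0241, MB₂ = 62.03 + 13.63 = 75.66, so M₂ = 6.0241 × 75.66 ≈ 455.7834 billion.
ΔM = M₂ − M₁ = 455.7834 − 504.3101 = -48.5267 billion.

-48.5 billion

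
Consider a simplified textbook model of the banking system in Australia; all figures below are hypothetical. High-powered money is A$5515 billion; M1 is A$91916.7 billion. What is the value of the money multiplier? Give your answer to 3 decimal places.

16.667

The money multiplier is m = M / MB = 91916.7 / 5515 ≈ 16.66667.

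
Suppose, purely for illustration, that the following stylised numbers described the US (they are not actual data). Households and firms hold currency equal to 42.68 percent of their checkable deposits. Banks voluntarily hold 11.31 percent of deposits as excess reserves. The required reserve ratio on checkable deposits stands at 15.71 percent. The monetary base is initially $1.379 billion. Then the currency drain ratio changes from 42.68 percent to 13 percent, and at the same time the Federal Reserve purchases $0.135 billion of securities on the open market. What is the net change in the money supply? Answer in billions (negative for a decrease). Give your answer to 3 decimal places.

Before: m₁ = (1 + 0.4268) / (0.1571 + 0.1131 + 0.4268) ≈ 2.04706, MB₁ = 1.379, so M₁ = 2.04706 × 1.379 ≈ 2.8229 billion.
After: m₂ = (1 + 0.13) / (0.1571 + 0.1131 + 0.13) ≈ 2.82359, MB₂ = 1.379 + 0.135 = 1.514, so M₂ = 2.82359 × 1.514 ≈ 4.2749 billion.
ΔM = M₂ − M₁ = 4.2749 − 2.8229 = 1.452 billion.

$1.452 billion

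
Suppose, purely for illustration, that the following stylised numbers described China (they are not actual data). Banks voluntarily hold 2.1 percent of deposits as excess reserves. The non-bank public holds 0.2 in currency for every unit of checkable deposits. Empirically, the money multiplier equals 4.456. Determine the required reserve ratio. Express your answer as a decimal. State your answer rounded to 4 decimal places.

Using m = 4.456. Since m = (1 + c)/(c + rr + e), the denominator satisfies c + rr + e = (1 + c)/m = (1 + 0.2) / 4.456 ≈ 0.269300.
With c = 0.2 and e = 0.021, the required reserve ratio is 0.269300 − 0.2 − 0.021 = 0.0483.

0.0483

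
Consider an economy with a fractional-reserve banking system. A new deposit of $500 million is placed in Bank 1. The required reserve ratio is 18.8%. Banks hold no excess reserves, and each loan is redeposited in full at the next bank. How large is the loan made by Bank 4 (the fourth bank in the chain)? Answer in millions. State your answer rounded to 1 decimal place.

Each bank lends a fraction (1 − rr) = 0.8120 of the deposit it receives, so Bank 4 receives 500·0.8120^3 and lends 500·0.8120^4 ≈ 217.3673 million.

$217.4 million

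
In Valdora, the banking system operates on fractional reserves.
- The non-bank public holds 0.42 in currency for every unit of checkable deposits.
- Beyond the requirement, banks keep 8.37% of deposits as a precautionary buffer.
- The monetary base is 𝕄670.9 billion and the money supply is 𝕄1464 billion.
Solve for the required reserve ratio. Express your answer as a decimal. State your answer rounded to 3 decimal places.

0.147

Using m = M/MB = 1464/670.9 ≈ 2.182143. Since m = (1 + c)/(c + rr + e), the denominator satisfies c + rr + e = (1 + c)/m = (1 + 0.42) / 2.182143 ≈ 0.650736.
With c = 0.42 and e = 0.0837, the required reserve ratio is 0.650736 − 0.42 − 0.0837 = 0.147036.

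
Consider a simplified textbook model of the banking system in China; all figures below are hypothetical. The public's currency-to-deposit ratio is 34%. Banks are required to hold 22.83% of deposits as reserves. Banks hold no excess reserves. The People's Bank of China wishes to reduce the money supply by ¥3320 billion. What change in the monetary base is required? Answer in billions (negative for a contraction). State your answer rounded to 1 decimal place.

The money multiplier is m = (1 + c) / (rr + c) = (1 + 0.34) / (0.2283 + 0.34) ≈ 2.357910.
ΔMB = ΔM / m = (−3320) / 2.357910 ≈ -1408.0266 billion.

-1408.0 billion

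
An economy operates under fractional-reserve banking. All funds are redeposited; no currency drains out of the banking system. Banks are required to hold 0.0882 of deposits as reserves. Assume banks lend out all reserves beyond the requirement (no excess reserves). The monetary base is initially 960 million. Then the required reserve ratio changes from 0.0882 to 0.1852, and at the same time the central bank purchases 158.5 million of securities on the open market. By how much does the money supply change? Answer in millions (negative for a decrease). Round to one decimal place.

Before: m₁ = 1 / (0.0882) ≈ 11.337868, MB₁ = 960, so M₁ = 11.337868 × 960 ≈ 10884.3533 million.
After: m₂ = 1 / (0.1852) ≈ 5.399568, MB₂ = 960 + 158.5 = 1118.5, so M₂ = 5.399568 × 1118.5 ≈ 6039.4168 million.
ΔM = M₂ − M₁ = 6039.4168 − 10884.3533 = -4844.9365 million.

-4844.9 million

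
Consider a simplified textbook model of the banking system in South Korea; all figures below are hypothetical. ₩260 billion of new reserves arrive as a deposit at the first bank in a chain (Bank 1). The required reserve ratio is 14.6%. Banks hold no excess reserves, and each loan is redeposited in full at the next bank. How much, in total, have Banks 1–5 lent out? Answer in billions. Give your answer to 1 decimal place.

₩830.0 billion

Bank i lends (1 − rr)^i of the original deposit: Bank 1 lends 260·0.8540 = 222.0400, Bank 2 lends 260·0.8540² ≈ 189.6222, and so on.
Summing a geometric series: total = 260·[0.8540·(1 − 0.8540^5) / (1 − 0.8540)] ≈ 829.9974 billion.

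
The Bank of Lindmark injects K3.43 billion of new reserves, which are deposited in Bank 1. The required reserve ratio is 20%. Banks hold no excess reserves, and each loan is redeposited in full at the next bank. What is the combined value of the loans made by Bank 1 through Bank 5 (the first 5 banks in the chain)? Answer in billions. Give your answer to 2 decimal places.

K9.22 billion

Bank i lends (1 − rr)^i of the original deposit: Bank 1 lends 3.43·0.8000 = 2.7440, Bank 2 lends 3.43·0.8000² = 2.1952, and so on.
Summing a geometric series: total = 3.43·[0.8000·(1 − 0.8000^5) / (1 − 0.8000)] ≈ 9.2242 billion.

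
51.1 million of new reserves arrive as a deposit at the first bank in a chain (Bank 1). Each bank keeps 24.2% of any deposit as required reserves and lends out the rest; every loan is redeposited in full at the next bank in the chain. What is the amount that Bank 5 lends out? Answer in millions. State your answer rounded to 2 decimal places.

Each bank lends a fraction (1 − rr) = 0.7580 of the deposit it receives, so Bank 5 receives 51.1·0.7580^4 and lends 51.1·0.7580^5 ≈ 12.7869 million.

12.79 million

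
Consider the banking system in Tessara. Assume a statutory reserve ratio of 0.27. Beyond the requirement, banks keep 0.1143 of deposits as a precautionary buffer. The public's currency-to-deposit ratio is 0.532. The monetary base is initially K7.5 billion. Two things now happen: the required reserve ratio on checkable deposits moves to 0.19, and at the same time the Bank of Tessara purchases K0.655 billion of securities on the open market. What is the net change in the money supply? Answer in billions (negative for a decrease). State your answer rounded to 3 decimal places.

Before: m₁ = (1 + 0.532) / (0.27 + 0.1143 + 0.532) ≈ 1.67194, MB₁ = 7.5, so M₁ = 1.67194 × 7.5 ≈ 12.5396 billion.
After: m₂ = (1 + 0.532) / (0.19 + 0.1143 + 0.532) ≈ 1.83188, MB₂ = 7.5 + 0.655 = 8.155, so M₂ = 1.83188 × 8.155 ≈ 14.939 billion.
ΔM = M₂ − M₁ = 14.939 − 12.5396 = 2.3994 billion.

K2.399 billion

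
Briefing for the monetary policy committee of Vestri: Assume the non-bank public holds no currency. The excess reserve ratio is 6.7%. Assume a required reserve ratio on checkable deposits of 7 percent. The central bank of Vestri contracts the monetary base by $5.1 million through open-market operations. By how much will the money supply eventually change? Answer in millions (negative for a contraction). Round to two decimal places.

-37.23 million

The money multiplier is m = 1 / (rr + e) = 1 / (0.07 + 0.067) ≈ 7.2993.
The sale removes 5.1 million of base, so ΔM = m × ΔMB = 7.2993 × (−5.1) ≈ -37.2264 million.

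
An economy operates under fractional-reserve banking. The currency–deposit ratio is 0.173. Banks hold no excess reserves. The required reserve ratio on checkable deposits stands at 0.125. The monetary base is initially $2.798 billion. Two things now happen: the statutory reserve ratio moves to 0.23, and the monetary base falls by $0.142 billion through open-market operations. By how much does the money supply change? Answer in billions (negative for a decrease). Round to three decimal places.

Before: m₁ = (1 + 0.173) / (0.125 + 0.173) ≈ 3.93624, MB₁ = 2.798, so M₁ = 3.93624 × 2.798 ≈ 11.0136 billion.
After: m₂ = (1 + 0.173) / (0.23 + 0.173) ≈ 2.91067, MB₂ = 2.798 − 0.142 = 2.656, so M₂ = 2.91067 × 2.656 ≈ 7.7307 billion.
ΔM = M₂ − M₁ = 7.7307 − 11.0136 = -3.2829 billion.

-3.283 billion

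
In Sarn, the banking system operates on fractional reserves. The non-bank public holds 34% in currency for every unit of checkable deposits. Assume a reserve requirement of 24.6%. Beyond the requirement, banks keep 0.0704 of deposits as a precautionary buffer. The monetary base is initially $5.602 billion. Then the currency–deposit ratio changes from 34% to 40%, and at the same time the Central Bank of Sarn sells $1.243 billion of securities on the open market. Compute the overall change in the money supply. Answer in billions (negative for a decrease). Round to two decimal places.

Before: m₁ = (1 + 0.34) / (0.246 + 0.0704 + 0.34) ≈ 2.0414, MB₁ = 5.602, so M₁ = 2.0414 × 5.602 ≈ 11.4359 billion.
After: m₂ = (1 + 0.4) / (0.246 + 0.0704 + 0.4) ≈ 1.9542, MB₂ = 5.602 − 1.243 = 4.359, so M₂ = 1.9542 × 4.359 ≈ 8.5184 billion.
ΔM = M₂ − M₁ = 8.5184 − 11.4359 = -2.9175 billion.

-2.92 billion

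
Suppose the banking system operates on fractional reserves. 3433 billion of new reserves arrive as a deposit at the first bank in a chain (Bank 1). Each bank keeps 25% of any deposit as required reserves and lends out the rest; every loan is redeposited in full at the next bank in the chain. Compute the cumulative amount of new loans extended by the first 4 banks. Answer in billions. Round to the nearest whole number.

Bank i lends (1 − rr)^i of the original deposit: Bank 1 lends 3433·0.7500 = 2574.7500, Bank 2 lends 3433·0.7500² = 1931.0625, and so on.
Summing a geometric series: total = 3433·[0.7500·(1 − 0.7500^4) / (1 − 0.7500)] ≈ 7040.3320 billion.

7040 billion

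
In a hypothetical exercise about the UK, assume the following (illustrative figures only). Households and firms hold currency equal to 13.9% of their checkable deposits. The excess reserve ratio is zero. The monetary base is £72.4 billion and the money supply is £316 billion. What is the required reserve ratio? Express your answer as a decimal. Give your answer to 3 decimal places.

Using m = M/MB = 316/72.4 ≈ 4.364641. Since m = (1 + c)/(c + rr + e), the denominator satisfies c + rr + e = (1 + c)/m = (1 + 0.139) / 4.364641 ≈ 0.260961.
With c = 0.139 and e = 0, the required reserve ratio is 0.260961 − 0.139 − 0 = 0.121961.

0.122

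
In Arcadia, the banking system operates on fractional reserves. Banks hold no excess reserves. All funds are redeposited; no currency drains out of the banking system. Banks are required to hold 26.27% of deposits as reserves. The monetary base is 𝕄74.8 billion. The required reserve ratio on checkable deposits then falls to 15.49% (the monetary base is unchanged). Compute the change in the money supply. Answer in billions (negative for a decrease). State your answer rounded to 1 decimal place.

Initially m₁ = 1 / (0.2627) ≈ 3.8066, so M₁ = 3.8066 × 74.8 ≈ 284.7337 billion.
After the change m₂ = 1 / (0.1549) ≈ 6.4558, so M₂ = 6.4558 × 74.8 ≈ 482.8938 billion.
ΔM = M₂ − M₁ = 482.8938 − 284.7337 = 198.1601 billion.

𝕄198.2 billion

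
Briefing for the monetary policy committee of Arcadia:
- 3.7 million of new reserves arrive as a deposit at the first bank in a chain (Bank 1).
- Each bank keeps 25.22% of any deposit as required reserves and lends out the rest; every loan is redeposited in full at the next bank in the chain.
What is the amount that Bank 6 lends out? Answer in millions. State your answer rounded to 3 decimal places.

Each bank lends a fraction (1 − rr) = 0.7478 of the deposit it receives, so Bank 6 receives 3.7·0.7478^5 and lends 3.7·0.7478^6 ≈ 0.6470 million.

0.647 million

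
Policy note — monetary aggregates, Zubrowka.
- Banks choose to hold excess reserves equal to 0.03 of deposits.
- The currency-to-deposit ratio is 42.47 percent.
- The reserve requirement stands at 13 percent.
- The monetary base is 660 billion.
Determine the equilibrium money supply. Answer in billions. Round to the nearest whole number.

1608 billion

The money multiplier is m = (1 + c) / (rr + e + c) = (1 + 0.4247) / (0.13 + 0.03 + 0.4247) ≈ 2.4366.
So M = m × MB = 2.4366 × 660 = 1608.156 billion.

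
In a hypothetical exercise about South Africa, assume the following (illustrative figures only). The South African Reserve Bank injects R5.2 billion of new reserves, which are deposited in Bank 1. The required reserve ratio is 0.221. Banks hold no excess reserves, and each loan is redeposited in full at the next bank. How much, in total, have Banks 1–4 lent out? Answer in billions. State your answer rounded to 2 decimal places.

R11.58 billion

Bank i lends (1 − rr)^i of the original deposit: Bank 1 lends 5.2·0.7790 = 4.0508, Bank 2 lends 5.2·0.7790² ≈ 3.1556, and so on.
Summing a geometric series: total = 5.2·[0.7790·(1 − 0.7790^4) / (1 − 0.7790)] ≈ 11.5795 billion.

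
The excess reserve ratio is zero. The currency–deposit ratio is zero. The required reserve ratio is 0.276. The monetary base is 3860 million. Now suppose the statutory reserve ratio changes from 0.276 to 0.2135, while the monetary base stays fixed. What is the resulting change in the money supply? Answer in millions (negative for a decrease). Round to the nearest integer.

4094 million

Initially m₁ = 1 / (0.276) ≈ 3.62319, so M₁ = 3.62319 × 3860 = 13985.5134 million.
After the change m₂ = 1 / (0.2135) ≈ 4.68384, so M₂ = 4.68384 × 3860 = 18079.6224 million.
ΔM = M₂ − M₁ = 18079.6224 − 13985.5134 = 4094.109 million.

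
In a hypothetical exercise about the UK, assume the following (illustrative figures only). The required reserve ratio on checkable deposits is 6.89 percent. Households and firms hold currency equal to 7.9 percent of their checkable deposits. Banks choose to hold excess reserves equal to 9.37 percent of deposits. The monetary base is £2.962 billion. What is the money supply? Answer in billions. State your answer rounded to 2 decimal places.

The money multiplier is m = (1 + c) / (rr + e + c) = (1 + 0.079) / (0.0689 + 0.0937 + 0.079) ≈ 4.4661.
So M = m × MB = 4.4661 × 2.962 ≈ 13.2286 billion.

£13.23 billion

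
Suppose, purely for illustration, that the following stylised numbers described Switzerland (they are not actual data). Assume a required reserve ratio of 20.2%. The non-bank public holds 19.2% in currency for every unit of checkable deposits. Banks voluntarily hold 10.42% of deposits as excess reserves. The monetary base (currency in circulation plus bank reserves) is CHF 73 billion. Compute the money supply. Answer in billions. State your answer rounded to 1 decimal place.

CHF 174.7 billion

The money multiplier is m = (1 + c) / (rr + e + c) = (1 + 0.192) / (0.202 + 0.1042 + 0.192) ≈ 2.3926.
So M = m × MB = 2.3926 × 73 = 174.6598 billion.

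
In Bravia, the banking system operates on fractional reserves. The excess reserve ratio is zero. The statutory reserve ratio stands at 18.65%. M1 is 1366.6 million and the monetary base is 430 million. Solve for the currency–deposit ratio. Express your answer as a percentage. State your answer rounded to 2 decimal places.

Using m = M/MB = 1366.6/430 ≈ 3.178140. From m = (1 + c)/(c + rr + e), rearranging gives 1 + c = m·(c + rr + e), so c·(1 − m) = m·(rr + e) − 1.
Hence c = [m·(rr + e) − 1]/(1 − m) = [3.178140 × (0.1865 + 0) − 1] / (1 − 3.178140) ≈ 0.186984.

18.70%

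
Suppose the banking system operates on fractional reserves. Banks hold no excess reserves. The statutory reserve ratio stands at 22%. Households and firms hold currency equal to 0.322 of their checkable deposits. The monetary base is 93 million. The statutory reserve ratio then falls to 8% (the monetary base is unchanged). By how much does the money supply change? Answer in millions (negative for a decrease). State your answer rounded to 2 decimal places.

Initially m₁ = (1 + 0.322) / (0.22 + 0.322) ≈ 2.43911, so M₁ = 2.43911 × 93 ≈ 226.8372 million.
After the change m₂ = (1 + 0.322) / (0.08 + 0.322) ≈ 3.28856, so M₂ = 3.28856 × 93 ≈ 305.8361 million.
ΔM = M₂ − M₁ = 305.8361 − 226.8372 = 78.9989 million.

79.00 million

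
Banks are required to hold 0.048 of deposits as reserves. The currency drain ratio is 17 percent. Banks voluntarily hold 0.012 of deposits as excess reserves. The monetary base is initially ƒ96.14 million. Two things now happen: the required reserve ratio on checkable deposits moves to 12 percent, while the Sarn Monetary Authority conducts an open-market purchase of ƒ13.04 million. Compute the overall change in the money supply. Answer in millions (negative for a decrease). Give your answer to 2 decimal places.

-66.08 million

Before: m₁ = (1 + 0.17) / (0.048 + 0.012 + 0.17) ≈ 5.086957, MB₁ = 96.14, so M₁ = 5.086957 × 96.14 ≈ 489.06 million.
After: m₂ = (1 + 0.17) / (0.12 + 0.012 + 0.17) ≈ 3.874172, MB₂ = 96.14 + 13.04 = 109.18, so M₂ = 3.874172 × 109.18 ≈ 422.9821 million.
ΔM = M₂ − M₁ = 422.9821 − 489.06 = -66.0779 million.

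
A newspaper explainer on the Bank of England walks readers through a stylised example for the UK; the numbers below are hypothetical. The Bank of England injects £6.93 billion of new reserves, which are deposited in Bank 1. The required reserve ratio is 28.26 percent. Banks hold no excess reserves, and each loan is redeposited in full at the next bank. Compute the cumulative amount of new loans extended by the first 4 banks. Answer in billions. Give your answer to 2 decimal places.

£12.93 billion

Bank i lends (1 − rr)^i of the original deposit: Bank 1 lends 6.93·0.7174 ≈ 4.9716, Bank 2 lends 6.93·0.7174² ≈ 3.5666, and so on.
Summing a geometric series: total = 6.93·[0.7174·(1 − 0.7174^4) / (1 − 0.7174)] ≈ 12.9325 billion.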